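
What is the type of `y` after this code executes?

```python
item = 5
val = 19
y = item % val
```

int % int returns int (5 % 19 = 5)

int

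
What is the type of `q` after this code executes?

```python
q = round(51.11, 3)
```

round() with ndigits arg returns float

float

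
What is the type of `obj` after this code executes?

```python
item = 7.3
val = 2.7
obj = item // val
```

float // float returns float (floor division preserves float type)

float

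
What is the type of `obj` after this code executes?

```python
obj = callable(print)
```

callable() returns bool

bool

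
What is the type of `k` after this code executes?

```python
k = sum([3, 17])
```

sum() of ints returns int

int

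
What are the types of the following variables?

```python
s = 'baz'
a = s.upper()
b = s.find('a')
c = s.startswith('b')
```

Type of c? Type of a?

str.startswith() returns bool; str.upper() returns str

bool, str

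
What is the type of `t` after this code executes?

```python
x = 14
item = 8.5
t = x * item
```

int * float returns float (14 * 8.5 = 119.0)

float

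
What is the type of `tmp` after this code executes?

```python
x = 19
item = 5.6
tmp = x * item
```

int * float returns float (19 * 5.6 = 106.4)

float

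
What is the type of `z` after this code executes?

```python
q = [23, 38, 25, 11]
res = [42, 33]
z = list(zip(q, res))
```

list(zip(...)) returns a list of tuples

list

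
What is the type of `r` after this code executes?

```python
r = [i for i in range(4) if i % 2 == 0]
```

A list comprehension [...] produces a list

list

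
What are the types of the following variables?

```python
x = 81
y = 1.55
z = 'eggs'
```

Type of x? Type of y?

x is int; y is float

int, float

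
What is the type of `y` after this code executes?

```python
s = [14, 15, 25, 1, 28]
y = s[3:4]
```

Slicing a list always returns a list

list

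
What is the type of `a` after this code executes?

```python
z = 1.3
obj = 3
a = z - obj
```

float - int returns float (1.3 - 3 = -1.7)

float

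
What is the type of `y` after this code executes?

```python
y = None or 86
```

'or' with None returns the other value (86, int)

int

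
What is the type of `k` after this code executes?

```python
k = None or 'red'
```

'or' with None returns the other value ('red', str)

str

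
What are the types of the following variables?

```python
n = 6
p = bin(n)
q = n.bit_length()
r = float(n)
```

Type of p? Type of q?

bin() returns str; int.bit_length() returns int

str, int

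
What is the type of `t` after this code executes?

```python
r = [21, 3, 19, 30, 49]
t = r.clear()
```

list.clear() returns None

NoneType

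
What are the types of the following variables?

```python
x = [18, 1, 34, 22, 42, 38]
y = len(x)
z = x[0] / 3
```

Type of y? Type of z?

len() returns int; int / int returns float

int, float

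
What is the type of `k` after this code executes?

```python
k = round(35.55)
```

round() with no ndigits arg returns int

int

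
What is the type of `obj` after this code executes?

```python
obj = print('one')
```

print() returns None

NoneType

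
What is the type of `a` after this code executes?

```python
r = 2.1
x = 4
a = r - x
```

float - int returns float (2.1 - 4 = -1.9)

float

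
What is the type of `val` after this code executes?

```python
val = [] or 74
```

'or' returns first truthy value (74, which is int)

int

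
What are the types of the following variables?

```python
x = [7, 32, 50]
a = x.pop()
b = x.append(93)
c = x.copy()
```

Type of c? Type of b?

list.copy() returns list; list.append() returns None

list, NoneType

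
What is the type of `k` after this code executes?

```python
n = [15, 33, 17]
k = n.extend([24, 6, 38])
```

list.extend() returns None

NoneType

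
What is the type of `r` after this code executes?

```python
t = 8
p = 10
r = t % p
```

int % int returns int (8 % 10 = 8)

int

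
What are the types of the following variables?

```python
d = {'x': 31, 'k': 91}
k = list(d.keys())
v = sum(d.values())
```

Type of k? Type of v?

list(...) returns list; sum of int values returns int

list, int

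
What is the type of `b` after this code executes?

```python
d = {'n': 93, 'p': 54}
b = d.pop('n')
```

dict.pop() returns the value (int)

int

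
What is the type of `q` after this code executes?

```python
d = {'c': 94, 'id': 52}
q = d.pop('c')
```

dict.pop() returns the value (int)

int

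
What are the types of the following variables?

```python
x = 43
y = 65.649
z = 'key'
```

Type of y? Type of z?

y is float; z is str

float, str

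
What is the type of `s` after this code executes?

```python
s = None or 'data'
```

'or' with None returns the other value ('data', str)

str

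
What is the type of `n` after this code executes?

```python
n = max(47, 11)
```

max() of ints returns int

int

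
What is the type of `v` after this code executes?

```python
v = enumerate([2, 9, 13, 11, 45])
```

enumerate() returns an enumerate iterator object

enumerate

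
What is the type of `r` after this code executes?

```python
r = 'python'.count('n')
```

str.count() returns int

int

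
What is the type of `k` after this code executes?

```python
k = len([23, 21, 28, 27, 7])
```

len() always returns int

int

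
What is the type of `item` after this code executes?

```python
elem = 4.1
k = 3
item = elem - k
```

float - int returns float (4.1 - 3 = 1.1)

float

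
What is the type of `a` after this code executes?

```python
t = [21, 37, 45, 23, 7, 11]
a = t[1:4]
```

Slicing a list always returns a list

list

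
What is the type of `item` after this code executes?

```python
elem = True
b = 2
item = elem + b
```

bool + int returns int (True is 1, so 1 + 2 = 3)

int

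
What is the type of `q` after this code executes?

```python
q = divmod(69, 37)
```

divmod() returns a tuple (quotient, remainder)

tuple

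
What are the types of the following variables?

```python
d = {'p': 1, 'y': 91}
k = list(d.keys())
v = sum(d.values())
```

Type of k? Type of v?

list(...) returns list; sum of int values returns int

list, int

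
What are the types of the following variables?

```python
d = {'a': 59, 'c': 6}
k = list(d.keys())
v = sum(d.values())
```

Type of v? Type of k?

sum of int values returns int; list(...) returns list

int, list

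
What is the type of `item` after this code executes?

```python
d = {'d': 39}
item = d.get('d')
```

dict.get() returns the value (int) when key is found

int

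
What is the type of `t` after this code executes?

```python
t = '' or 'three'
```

'or' returns first truthy value ('three', which is str)

str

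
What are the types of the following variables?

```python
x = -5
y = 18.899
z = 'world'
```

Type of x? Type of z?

x is int; z is str

int, str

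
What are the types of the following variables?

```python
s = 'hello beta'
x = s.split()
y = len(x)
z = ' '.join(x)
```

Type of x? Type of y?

str.split() returns list; len() returns int

list, int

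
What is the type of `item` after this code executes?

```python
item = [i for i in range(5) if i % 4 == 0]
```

A list comprehension [...] produces a list

list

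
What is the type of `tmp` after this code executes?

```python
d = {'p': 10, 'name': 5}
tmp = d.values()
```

.values() returns a dict_values view object

dict_values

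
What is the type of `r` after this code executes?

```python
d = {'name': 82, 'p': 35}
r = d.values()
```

.values() returns a dict_values view object

dict_values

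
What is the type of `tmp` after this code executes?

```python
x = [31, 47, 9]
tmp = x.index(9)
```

list.index() returns int

int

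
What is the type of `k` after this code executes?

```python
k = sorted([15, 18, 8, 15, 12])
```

sorted() always returns list

list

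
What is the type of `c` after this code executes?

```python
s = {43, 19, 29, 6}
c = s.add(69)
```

set.add() returns None (mutates in place)

NoneType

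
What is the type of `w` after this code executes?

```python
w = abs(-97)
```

abs() of int returns int

int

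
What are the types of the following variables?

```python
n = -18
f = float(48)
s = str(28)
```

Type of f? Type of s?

f is float; s is str

float, str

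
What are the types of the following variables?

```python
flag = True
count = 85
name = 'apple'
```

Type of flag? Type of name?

flag is bool; name is str

bool, str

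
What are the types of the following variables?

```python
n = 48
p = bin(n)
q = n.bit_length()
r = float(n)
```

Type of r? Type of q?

float() returns float; int.bit_length() returns int

float, int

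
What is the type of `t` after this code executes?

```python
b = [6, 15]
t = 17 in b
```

'in' operator returns bool

bool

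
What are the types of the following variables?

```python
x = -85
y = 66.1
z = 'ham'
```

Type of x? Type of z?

x is int; z is str

int, str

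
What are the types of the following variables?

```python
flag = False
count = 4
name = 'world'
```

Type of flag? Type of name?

flag is bool; name is str

bool, str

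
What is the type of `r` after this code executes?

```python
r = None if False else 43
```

Ternary: condition is False, else branch (43) taken → int

int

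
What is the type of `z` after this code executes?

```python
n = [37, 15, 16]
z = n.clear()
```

list.clear() returns None

NoneType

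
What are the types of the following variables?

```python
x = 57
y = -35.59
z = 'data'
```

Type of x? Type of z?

x is int; z is str

int, str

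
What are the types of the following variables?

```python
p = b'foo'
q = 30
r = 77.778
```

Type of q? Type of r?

q is int; r is float

int, float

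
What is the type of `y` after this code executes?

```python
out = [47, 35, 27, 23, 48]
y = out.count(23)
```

list.count() returns int

int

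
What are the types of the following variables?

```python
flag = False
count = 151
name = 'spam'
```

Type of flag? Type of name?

flag is bool; name is str

bool, str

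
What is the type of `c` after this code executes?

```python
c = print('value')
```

print() returns None

NoneType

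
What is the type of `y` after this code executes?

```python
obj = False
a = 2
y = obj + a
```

bool + int returns int (False is 0, so 0 + 2 = 2)

int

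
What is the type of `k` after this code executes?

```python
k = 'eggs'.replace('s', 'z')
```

str.replace() returns str

str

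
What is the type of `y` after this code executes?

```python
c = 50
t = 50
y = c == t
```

Equality comparison returns bool

bool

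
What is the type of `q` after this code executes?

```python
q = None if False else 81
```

Ternary: condition is False, else branch (81) taken → int

int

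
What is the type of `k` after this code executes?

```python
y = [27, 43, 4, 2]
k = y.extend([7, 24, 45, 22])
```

list.extend() returns None

NoneType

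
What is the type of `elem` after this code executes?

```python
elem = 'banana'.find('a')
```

str.find() returns int (index, or -1)

int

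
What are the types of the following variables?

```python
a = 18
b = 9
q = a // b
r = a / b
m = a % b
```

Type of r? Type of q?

int / int returns float; int // int returns int

float, int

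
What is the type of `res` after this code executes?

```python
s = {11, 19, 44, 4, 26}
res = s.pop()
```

Popping from a set of ints returns int

int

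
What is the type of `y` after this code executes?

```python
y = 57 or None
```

'or' returns first truthy value (57, int)

int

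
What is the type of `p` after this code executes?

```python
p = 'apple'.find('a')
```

str.find() returns int (index, or -1)

int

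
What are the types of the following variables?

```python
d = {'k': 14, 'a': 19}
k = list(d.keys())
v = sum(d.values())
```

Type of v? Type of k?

sum of int values returns int; list(...) returns list

int, list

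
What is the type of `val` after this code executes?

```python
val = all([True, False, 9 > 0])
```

all() returns bool

bool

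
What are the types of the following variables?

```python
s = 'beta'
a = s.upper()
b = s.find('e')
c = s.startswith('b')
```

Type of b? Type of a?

str.find() returns int; str.upper() returns str

int, str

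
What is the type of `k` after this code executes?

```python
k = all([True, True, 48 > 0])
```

all() returns bool

bool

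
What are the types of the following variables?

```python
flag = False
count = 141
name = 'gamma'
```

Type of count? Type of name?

count is int; name is str

int, str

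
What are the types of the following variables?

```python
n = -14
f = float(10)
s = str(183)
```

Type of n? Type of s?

n is int; s is str

int, str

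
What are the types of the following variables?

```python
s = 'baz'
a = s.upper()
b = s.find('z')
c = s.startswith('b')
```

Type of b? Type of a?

str.find() returns int; str.upper() returns str

int, str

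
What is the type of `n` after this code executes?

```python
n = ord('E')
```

ord() returns int (Unicode code point)

int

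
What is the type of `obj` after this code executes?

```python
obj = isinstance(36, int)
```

isinstance() returns bool

bool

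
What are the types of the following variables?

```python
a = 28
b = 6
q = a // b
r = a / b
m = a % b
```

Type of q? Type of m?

int // int returns int; int % int returns int

int, int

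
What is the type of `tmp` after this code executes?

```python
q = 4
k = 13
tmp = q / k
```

int / int always returns float in Python 3 (4 / 13 = 0.307692)

float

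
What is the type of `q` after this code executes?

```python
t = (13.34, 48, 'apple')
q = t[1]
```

Index 1 of tuple is 48 which is int

int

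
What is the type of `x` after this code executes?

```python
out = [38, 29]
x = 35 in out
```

'in' operator returns bool

bool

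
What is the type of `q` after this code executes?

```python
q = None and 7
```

'and' returns first falsy value (None)

NoneType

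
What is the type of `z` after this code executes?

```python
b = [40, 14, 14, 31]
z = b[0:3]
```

Slicing a list always returns a list

list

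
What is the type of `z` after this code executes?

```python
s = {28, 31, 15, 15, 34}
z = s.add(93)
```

set.add() returns None (mutates in place)

NoneType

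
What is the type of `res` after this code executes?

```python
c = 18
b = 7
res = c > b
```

Comparison operators return bool

bool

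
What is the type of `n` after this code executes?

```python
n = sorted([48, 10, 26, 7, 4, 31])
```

sorted() always returns list

list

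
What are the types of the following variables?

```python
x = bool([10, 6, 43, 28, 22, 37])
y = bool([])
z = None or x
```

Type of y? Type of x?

bool() returns bool; bool() returns bool

bool, bool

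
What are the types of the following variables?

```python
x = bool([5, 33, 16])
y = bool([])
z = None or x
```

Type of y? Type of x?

bool() returns bool; bool() returns bool

bool, bool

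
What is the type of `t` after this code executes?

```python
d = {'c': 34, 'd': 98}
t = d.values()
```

.values() returns a dict_values view object

dict_values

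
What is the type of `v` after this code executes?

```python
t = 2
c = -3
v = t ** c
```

int ** negative int returns float

float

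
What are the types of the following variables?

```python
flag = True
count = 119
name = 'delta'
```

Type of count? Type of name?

count is int; name is str

int, str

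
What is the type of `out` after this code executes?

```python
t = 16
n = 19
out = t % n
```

int % int returns int (16 % 19 = 16)

int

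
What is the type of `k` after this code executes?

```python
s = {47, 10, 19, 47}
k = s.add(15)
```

set.add() returns None (mutates in place)

NoneType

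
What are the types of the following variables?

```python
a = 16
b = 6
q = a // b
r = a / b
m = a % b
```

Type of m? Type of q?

int % int returns int; int // int returns int

int, int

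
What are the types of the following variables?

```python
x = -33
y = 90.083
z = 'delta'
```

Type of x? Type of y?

x is int; y is float

int, float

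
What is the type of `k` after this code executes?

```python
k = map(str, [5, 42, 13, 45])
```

map() returns a map iterator object

map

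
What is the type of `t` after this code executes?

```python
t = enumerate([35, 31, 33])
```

enumerate() returns an enumerate iterator object

enumerate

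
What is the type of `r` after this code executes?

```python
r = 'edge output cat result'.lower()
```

str.lower() returns str

str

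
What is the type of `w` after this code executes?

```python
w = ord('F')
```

ord() returns int (Unicode code point)

int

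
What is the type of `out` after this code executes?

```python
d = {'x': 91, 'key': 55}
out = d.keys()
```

.keys() returns a dict_keys view object

dict_keys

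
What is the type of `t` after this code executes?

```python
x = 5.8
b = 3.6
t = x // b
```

float // float returns float (floor division preserves float type)

float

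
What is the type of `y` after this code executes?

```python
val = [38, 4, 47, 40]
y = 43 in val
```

'in' operator returns bool

bool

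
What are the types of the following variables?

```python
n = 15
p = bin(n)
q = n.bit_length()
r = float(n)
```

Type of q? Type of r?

int.bit_length() returns int; float() returns float

int, float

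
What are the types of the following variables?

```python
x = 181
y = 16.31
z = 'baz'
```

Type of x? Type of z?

x is int; z is str

int, str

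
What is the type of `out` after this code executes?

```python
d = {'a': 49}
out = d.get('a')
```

dict.get() returns the value (int) when key is found

int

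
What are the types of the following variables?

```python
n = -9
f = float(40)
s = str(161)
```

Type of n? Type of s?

n is int; s is str

int, str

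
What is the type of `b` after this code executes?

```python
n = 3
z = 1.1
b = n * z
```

int * float returns float (3 * 1.1 = 3.3)

float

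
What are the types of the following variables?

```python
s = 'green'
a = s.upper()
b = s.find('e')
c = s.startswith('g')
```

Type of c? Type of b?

str.startswith() returns bool; str.find() returns int

bool, int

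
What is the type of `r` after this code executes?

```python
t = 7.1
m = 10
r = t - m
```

float - int returns float (7.1 - 10 = -2.9)

float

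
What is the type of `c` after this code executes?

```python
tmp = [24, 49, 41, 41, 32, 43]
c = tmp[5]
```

Indexing a list of ints returns int (tmp[5] = 43)

int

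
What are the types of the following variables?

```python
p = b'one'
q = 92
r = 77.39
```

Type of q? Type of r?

q is int; r is float

int, float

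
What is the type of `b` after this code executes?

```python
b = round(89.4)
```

round() with no ndigits arg returns int

int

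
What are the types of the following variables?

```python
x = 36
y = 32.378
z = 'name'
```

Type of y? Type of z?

y is float; z is str

float, str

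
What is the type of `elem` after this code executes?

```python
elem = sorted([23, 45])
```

sorted() always returns list

list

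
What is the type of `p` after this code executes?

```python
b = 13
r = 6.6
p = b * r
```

int * float returns float (13 * 6.6 = 85.8)

float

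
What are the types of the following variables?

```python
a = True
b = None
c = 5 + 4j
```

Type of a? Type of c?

a is bool; c is complex

bool, complex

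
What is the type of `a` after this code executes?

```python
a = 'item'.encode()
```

str.encode() returns bytes

bytes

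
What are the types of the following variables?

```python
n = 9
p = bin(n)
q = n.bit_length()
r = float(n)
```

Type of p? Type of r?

bin() returns str; float() returns float

str, float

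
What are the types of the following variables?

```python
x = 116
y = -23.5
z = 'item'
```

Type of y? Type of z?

y is float; z is str

float, str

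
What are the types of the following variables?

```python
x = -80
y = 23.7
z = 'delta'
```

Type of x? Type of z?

x is int; z is str

int, str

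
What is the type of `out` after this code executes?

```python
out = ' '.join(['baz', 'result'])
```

str.join() returns str

str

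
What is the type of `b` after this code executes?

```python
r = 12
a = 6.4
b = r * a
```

int * float returns float (12 * 6.4 = 76.8)

float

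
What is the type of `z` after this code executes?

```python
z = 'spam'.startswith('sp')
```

str.startswith() returns bool

bool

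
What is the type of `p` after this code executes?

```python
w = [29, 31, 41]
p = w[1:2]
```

Slicing a list always returns a list

list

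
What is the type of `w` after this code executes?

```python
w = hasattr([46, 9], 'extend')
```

hasattr() returns bool

bool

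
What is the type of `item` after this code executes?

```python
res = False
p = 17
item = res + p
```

bool + int returns int (False is 0, so 0 + 17 = 17)

int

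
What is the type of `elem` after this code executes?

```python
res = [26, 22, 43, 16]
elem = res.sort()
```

list.sort() returns None (sorts in place)

NoneType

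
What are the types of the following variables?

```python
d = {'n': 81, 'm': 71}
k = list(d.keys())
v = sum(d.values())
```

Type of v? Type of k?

sum of int values returns int; list(...) returns list

int, list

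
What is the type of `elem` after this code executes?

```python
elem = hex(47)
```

hex() returns str representation

str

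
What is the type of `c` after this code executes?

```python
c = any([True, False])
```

any() returns bool

bool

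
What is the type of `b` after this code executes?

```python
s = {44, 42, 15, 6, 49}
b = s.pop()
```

Popping from a set of ints returns int

int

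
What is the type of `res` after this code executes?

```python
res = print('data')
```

print() returns None

NoneType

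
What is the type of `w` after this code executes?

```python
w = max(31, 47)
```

max() of ints returns int

int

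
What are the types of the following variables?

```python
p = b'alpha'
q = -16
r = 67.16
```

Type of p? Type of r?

p is bytes; r is float

bytes, float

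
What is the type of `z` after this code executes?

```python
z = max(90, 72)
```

max() of ints returns int

int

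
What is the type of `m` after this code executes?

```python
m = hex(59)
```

hex() returns str representation

str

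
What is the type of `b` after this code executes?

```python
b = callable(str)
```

callable() returns bool

bool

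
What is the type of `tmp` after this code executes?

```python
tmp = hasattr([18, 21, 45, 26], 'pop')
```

hasattr() returns bool

bool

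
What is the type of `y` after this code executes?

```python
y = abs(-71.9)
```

abs() of float returns float

float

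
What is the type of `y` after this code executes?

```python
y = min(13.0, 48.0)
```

min() of floats returns float

float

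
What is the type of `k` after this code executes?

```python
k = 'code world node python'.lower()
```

str.lower() returns str

str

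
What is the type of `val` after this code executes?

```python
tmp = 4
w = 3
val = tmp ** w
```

int ** positive int returns int (4 ** 3 = 64)

int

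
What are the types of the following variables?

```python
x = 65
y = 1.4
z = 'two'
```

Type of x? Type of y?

x is int; y is float

int, float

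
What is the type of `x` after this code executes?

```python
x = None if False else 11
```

Ternary: condition is False, else branch (11) taken → int

int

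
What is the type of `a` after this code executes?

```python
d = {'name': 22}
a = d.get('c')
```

dict.get() returns None when key 'c' is not found and no default given

NoneType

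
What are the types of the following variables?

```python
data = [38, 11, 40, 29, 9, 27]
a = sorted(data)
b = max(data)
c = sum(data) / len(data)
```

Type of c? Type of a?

int / int returns float; sorted() returns list

float, list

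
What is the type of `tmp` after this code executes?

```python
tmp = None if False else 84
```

Ternary: condition is False, else branch (84) taken → int

int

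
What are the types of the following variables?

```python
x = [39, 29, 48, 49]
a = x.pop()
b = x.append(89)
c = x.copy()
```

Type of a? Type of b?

list.pop() returns the element (int); list.append() returns None

int, NoneType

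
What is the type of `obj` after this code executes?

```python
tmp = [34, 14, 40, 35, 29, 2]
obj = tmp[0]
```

Indexing a list of ints returns int (tmp[0] = 34)

int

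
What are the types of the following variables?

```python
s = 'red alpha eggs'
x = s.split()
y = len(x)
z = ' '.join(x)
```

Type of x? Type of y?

str.split() returns list; len() returns int

list, int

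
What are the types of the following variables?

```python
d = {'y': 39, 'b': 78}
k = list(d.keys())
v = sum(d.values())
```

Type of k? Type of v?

list(...) returns list; sum of int values returns int

list, int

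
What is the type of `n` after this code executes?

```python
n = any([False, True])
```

any() returns bool

bool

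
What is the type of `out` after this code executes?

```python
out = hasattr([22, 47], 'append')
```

hasattr() returns bool

bool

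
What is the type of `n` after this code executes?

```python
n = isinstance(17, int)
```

isinstance() returns bool

bool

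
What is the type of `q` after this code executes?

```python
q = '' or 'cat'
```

'or' returns first truthy value ('cat', which is str)

str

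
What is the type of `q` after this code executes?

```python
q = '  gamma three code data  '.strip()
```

str.strip() returns str

str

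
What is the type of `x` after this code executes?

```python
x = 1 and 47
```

'and' returns the last value when all truthy (47, which is int)

int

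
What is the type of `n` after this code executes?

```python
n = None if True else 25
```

Ternary: condition is True, if branch (None) taken → NoneType

NoneType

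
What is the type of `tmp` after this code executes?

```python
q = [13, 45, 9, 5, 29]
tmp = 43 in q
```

'in' operator returns bool

bool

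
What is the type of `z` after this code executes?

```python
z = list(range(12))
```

list(range(...)) returns list

list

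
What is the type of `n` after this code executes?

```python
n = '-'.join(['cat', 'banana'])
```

str.join() returns str

str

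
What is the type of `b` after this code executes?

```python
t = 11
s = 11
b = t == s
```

Equality comparison returns bool

bool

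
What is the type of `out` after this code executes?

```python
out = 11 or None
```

'or' returns first truthy value (11, int)

int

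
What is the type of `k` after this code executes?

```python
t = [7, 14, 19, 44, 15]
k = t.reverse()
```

list.reverse() returns None

NoneType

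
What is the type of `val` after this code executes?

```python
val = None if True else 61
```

Ternary: condition is True, if branch (None) taken → NoneType

NoneType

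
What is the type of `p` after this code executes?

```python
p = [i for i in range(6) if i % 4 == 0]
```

A list comprehension [...] produces a list

list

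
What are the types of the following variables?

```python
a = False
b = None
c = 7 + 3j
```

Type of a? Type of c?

a is bool; c is complex

bool, complex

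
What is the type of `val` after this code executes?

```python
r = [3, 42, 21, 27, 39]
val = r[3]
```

Indexing a list of ints returns int (r[3] = 27)

int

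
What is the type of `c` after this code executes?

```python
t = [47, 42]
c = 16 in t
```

'in' operator returns bool

bool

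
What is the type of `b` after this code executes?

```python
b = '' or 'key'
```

'or' returns first truthy value ('key', which is str)

str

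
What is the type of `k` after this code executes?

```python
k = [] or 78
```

'or' returns first truthy value (78, which is int)

int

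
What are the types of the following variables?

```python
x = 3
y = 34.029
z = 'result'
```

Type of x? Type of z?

x is int; z is str

int, str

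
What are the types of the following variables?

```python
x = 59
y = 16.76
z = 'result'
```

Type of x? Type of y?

x is int; y is float

int, float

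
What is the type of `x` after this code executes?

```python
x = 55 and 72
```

'and' returns the last value when all truthy (72, which is int)

int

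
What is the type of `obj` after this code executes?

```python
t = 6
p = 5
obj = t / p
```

int / int always returns float in Python 3 (6 / 5 = 1.2)

float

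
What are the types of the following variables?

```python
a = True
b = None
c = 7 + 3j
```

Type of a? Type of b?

a is bool; b is NoneType

bool, NoneType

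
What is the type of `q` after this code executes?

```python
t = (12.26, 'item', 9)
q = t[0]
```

Index 0 of tuple is 12.26 which is float

float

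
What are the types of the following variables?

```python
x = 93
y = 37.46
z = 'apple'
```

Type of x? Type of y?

x is int; y is float

int, float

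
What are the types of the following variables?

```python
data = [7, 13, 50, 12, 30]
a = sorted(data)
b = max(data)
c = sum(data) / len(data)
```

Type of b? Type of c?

max of ints returns int; int / int returns float

int, float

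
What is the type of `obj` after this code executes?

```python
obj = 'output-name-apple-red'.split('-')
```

str.split() returns list

list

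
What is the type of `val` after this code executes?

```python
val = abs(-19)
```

abs() of int returns int

int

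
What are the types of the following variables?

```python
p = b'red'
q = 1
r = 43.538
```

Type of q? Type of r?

q is int; r is float

int, float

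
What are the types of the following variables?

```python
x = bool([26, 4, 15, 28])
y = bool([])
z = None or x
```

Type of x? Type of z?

bool() returns bool; None or <bool> returns the bool

bool, bool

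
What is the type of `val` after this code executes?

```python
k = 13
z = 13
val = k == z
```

Equality comparison returns bool

bool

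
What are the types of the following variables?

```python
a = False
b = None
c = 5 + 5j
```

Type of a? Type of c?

a is bool; c is complex

bool, complex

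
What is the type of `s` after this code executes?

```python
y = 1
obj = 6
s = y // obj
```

int // int returns int (1 // 6 = 0)

int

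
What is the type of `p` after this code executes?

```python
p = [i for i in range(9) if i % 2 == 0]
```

A list comprehension [...] produces a list

list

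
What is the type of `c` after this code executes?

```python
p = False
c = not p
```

'not' always returns bool

bool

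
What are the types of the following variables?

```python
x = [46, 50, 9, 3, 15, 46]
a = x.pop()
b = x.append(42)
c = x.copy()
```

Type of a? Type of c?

list.pop() returns the element (int); list.copy() returns list

int, list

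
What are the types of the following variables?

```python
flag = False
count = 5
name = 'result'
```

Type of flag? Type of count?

flag is bool; count is int

bool, int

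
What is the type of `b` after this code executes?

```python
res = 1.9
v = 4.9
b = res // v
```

float // float returns float (floor division preserves float type)

float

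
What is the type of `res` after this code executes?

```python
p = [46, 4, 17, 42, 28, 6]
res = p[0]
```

Indexing a list of ints returns int (p[0] = 46)

int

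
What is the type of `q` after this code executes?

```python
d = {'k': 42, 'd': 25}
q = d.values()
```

.values() returns a dict_values view object

dict_values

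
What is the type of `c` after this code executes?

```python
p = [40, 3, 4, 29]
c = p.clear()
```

list.clear() returns None

NoneType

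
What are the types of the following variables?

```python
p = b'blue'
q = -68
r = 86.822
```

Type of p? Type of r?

p is bytes; r is float

bytes, float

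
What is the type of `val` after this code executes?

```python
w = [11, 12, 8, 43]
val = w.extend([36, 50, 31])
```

list.extend() returns None

NoneType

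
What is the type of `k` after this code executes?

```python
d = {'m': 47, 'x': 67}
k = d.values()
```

.values() returns a dict_values view object

dict_values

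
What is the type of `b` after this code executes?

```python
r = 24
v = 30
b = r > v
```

Comparison operators return bool

bool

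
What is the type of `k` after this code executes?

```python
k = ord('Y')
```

ord() returns int (Unicode code point)

int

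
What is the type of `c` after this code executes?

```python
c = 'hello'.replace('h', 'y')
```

str.replace() returns str

str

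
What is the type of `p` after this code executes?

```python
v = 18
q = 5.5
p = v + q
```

int + float returns float (18 + 5.5 = 23.5)

float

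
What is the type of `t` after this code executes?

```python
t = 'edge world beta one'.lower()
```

str.lower() returns str

str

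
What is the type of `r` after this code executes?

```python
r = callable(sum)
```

callable() returns bool

bool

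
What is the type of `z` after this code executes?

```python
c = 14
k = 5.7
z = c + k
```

int + float returns float (14 + 5.7 = 19.7)

float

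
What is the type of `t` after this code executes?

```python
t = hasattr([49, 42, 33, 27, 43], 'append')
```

hasattr() returns bool

bool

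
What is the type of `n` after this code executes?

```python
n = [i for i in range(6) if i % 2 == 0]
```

A list comprehension [...] produces a list

list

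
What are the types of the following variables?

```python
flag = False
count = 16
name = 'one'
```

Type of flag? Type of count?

flag is bool; count is int

bool, int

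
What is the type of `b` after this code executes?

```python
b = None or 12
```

'or' with None returns the other value (12, int)

int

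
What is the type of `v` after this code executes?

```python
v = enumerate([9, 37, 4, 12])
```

enumerate() returns an enumerate iterator object

enumerate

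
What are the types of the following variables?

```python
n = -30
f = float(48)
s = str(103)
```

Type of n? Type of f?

n is int; f is float

int, float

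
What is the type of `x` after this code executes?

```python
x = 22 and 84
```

'and' returns the last value when all truthy (84, which is int)

int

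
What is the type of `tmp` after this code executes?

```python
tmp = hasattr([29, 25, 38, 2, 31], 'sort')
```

hasattr() returns bool

bool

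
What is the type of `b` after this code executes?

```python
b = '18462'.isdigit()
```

str.isdigit() returns bool

bool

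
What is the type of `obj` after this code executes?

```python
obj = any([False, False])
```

any() returns bool

bool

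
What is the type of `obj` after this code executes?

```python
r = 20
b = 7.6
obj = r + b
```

int + float returns float (20 + 7.6 = 27.6)

float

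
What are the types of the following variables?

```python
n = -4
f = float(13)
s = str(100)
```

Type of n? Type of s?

n is int; s is str

int, str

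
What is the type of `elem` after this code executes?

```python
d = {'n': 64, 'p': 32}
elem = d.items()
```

dict.items() returns a dict_items view

dict_items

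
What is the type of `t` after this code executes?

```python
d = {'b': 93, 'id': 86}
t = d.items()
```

dict.items() returns a dict_items view

dict_items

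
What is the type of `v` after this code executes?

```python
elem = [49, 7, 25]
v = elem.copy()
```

list.copy() returns list

list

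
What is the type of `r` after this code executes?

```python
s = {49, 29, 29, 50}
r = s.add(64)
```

set.add() returns None (mutates in place)

NoneType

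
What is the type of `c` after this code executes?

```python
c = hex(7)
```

hex() returns str representation

str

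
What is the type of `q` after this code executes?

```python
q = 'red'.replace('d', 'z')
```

str.replace() returns str

str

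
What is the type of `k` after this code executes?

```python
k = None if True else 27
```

Ternary: condition is True, if branch (None) taken → NoneType

NoneType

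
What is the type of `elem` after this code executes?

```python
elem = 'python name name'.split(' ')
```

str.split() returns list

list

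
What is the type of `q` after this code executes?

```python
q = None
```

None has type NoneType

NoneType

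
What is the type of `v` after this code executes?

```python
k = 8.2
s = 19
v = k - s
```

float - int returns float (8.2 - 19 = -10.8)

float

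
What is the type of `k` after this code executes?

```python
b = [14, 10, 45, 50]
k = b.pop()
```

list.pop() returns the popped element (int here)

int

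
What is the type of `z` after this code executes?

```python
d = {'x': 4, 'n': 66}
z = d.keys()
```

.keys() returns a dict_keys view object

dict_keys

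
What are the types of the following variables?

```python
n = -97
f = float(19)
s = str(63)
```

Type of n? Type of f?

n is int; f is float

int, float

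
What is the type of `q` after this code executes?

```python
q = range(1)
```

range() returns a range object

range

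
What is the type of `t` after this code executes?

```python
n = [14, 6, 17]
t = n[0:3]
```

Slicing a list always returns a list

list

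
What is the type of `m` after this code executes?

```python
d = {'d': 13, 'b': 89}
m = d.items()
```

dict.items() returns a dict_items view

dict_items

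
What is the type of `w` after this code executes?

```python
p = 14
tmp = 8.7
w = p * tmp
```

int * float returns float (14 * 8.7 = 121.8)

float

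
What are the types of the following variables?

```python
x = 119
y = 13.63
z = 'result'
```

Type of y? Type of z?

y is float; z is str

float, str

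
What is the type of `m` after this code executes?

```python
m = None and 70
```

'and' returns first falsy value (None)

NoneType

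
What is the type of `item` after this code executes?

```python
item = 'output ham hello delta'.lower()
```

str.lower() returns str

str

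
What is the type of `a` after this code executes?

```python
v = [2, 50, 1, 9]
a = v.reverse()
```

list.reverse() returns None

NoneType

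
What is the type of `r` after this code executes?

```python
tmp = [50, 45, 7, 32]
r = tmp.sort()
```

list.sort() returns None (sorts in place)

NoneType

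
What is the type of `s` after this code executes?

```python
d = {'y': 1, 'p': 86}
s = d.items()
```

dict.items() returns a dict_items view

dict_items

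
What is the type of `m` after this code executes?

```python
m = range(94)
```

range() returns a range object

range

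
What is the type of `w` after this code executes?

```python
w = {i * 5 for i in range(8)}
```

A set comprehension {expr for x in iterable} produces a set

set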